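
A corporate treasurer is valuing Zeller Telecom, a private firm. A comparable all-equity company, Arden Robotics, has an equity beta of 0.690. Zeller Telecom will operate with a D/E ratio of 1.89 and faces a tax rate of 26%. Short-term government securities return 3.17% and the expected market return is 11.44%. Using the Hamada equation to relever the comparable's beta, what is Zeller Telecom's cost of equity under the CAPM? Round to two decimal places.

β_L = β_U × [1 + (1 − t)(D/E)] = 0.690 × [1 + (1 − 0.26) × 1.89]
    = 0.690 × [1 + 0.74 × 1.89] = 0.690 × 2.3986 = 1.6550
MRP = 11.44% − 3.17% = 8.27%
E(R) = R_f + β_L × MRP = 3.17% + 1.6550 × 8.27% = 16.86%

16.86%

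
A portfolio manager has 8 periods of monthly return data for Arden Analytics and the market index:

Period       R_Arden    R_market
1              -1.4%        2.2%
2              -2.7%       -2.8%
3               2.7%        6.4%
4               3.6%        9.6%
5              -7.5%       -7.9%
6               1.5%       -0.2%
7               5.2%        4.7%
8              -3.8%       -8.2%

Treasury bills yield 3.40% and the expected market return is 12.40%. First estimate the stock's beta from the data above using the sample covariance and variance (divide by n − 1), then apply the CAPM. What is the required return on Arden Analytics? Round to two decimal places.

Mean R_i = (-1.4 − 2.7 + 2.7 + 3.6 − 7.5 + 1.5 + 5.2 − 3.8) / 8 = -0.3000%
Mean R_m = (2.2 − 2.8 + 6.4 + 9.6 − 7.9 − 0.2 + 4.7 − 8.2) / 8 = 0.4750%
Σ(R_i − R̄_i)(R_m − R̄_m) = 172.0100  ⇒  Cov = 172.0100 / 7 = 24.5729
Σ(R_m − R̄_m)² = 295.7750  ⇒  Var(R_m) = 295.7750 / 7 = 42.2536
β = Cov / Var(R_m) = 24.5729 / 42.2536 = 0.5816
MRP = 12.40% − 3.40% = 9.00%
E(R) = R_f + β × MRP = 3.40% + 0.5816 × 9.00% = 8.63%

8.63%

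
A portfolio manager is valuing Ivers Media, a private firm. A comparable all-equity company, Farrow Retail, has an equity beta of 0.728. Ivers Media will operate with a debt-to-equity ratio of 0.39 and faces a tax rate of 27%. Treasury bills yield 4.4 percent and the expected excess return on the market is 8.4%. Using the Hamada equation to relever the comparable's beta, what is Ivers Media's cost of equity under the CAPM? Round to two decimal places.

β_L = β_U × [1 + (1 − t)(D/E)] = 0.728 × [1 + (1 − 0.27) × 0.39]
    = 0.728 × [1 + 0.73 × 0.39] = 0.728 × 1.2847 = 0.9353
E(R) = R_f + β_L × MRP = 4.4% + 0.9353 × 8.4% = 12.26%

12.26%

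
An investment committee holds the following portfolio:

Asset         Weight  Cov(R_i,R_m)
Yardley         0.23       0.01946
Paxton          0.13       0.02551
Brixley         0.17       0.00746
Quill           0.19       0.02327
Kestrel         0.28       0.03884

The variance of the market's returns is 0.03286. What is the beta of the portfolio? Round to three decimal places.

β_Yardley = 0.01946 / 0.03286 = 0.5922
β_Paxton = 0.02551 / 0.03286 = 0.7763
β_Brixley = 0.00746 / 0.03286 = 0.2270
β_Quill = 0.02327 / 0.03286 = 0.7082
β_Kestrel = 0.03884 / 0.03286 = 1.1820
β_P = Σ w_i β_i = 0.23×0.5922 + 0.13×0.7763 + 0.17×0.2270 + 0.19×0.7082 + 0.28×1.1820 = 0.7412

0.741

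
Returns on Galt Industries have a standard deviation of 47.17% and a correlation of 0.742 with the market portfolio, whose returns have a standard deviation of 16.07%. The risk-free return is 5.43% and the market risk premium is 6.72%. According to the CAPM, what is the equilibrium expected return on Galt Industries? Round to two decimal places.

β = ρ × σ_i / σ_m = 0.742 × 47.17% / 16.07% = 2.1780
E(R) = 5.43% + 2.1780 × 6.72% = 20.07%

20.07%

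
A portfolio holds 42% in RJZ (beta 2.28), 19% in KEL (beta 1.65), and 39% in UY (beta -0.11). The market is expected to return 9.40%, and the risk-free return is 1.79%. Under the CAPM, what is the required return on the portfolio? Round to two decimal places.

11.14%

β_P = Σ w_i β_i = 0.42×2.28 + 0.19×1.65 + 0.39×-0.11 = 1.2282
MRP = 9.40% − 1.79% = 7.61%
E(R_P) = R_f + β_P × MRP = 1.79% + 1.2282 × 7.61% = 11.14%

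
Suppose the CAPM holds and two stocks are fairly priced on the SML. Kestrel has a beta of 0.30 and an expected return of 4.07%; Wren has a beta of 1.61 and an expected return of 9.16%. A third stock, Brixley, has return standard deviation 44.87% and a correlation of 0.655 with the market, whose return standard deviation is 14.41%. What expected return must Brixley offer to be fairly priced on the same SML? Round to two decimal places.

MRP = (9.16% − 4.07%) / (1.61 − 0.30) = 3.8855%
R_f = 4.07% − 0.30 × 3.8855% = 2.9044%
β_Brixley = ρ·σ_i/σ_m = 0.655 × 44.87 / 14.41 = 2.0395
E(R_Brixley) = R_f + β × MRP = 2.9044% + 2.0395 × 3.8855% = 10.83%

10.83%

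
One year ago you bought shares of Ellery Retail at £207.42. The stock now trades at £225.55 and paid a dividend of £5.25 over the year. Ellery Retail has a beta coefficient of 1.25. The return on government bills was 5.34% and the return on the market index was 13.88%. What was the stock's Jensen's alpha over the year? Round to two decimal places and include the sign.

-4.74%

Realised HPR = (P1 + D1 − P0) / P0 = (225.55 + 5.25 − 207.42) / 207.42 = 23.38 / 207.42 = 11.2718%
MRP = 13.88% − 5.34% = 8.54%
CAPM required = R_f + β·MRP = 5.34% + 1.25 × 8.54% = 16.0150%
α = realised − required = 11.2718% − 16.0150% = -4.74%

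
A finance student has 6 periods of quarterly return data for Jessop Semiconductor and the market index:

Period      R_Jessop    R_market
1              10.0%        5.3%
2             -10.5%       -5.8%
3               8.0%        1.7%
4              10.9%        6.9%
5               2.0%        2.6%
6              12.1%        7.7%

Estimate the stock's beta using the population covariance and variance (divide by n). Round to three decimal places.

Mean R_i = (10.0 − 10.5 + 8.0 + 10.9 + 2.0 + 12.1) / 6 = 5.4167%
Mean R_m = (5.3 − 5.8 + 1.7 + 6.9 + 2.6 + 7.7) / 6 = 3.0667%
Σ(R_i − R̄_i)(R_m − R̄_m) = 201.4133  ⇒  Cov = 201.4133 / 6 = 33.5689
Σ(R_m − R̄_m)² = 121.8533  ⇒  Var(R_m) = 121.8533 / 6 = 20.3089
β = Cov / Var(R_m) = 33.5689 / 20.3089 = 1.6529

1.653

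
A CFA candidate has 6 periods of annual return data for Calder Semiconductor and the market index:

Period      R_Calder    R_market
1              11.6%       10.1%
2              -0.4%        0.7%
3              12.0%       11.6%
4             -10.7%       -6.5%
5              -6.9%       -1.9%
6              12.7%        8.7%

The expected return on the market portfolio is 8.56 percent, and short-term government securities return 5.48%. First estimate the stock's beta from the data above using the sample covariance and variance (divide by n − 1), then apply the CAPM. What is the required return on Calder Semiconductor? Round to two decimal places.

9.77%

Mean R_i = (11.6 − 0.4 + 12.0 − 10.7 − 6.9 + 12.7) / 6 = 3.0500%
Mean R_m = (10.1 + 0.7 + 11.6 − 6.5 − 1.9 + 8.7) / 6 = 3.7833%
Σ(R_i − R̄_i)(R_m − R̄_m) = 379.9950  ⇒  Cov = 379.9950 / 5 = 75.9990
Σ(R_m − R̄_m)² = 272.7283  ⇒  Var(R_m) = 272.7283 / 5 = 54.5457
β = Cov / Var(R_m) = 75.9990 / 54.5457 = 1.3933
MRP = 8.56% − 5.48% = 3.08%
E(R) = R_f + β × MRP = 5.48% + 1.3933 × 3.08% = 9.77%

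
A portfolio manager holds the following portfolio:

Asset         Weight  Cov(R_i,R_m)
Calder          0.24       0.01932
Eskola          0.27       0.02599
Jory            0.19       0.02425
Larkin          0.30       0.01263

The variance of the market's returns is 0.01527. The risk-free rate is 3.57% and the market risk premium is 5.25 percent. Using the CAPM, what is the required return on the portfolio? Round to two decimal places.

β_Calder = 0.01932 / 0.01527 = 1.2652
β_Eskola = 0.02599 / 0.01527 = 1.7020
β_Jory = 0.02425 / 0.01527 = 1.5881
β_Larkin = 0.01263 / 0.01527 = 0.8271
β_P = Σ w_i β_i = 0.24×1.2652 + 0.27×1.7020 + 0.19×1.5881 + 0.30×0.8271 = 1.3131
E(R_P) = R_f + β_P × MRP = 3.57% + 1.3131 × 5.25% = 10.46%

10.46%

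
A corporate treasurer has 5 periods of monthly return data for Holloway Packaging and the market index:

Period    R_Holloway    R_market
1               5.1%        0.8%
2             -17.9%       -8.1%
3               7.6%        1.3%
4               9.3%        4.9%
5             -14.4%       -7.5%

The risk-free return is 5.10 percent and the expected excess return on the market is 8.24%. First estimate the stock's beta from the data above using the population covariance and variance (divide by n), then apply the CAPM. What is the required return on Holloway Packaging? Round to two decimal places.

23.31%

Mean R_i = (5.1 − 17.9 + 7.6 + 9.3 − 14.4) / 5 = -2.0600%
Mean R_m = (0.8 − 8.1 + 1.3 + 4.9 − 7.5) / 5 = -1.7200%
Σ(R_i − R̄_i)(R_m − R̄_m) = 294.8040  ⇒  Cov = 294.8040 / 5 = 58.9608
Σ(R_m − R̄_m)² = 133.4080  ⇒  Var(R_m) = 133.4080 / 5 = 26.6816
β = Cov / Var(R_m) = 58.9608 / 26.6816 = 2.2098
E(R) = R_f + β × MRP = 5.10% + 2.2098 × 8.24% = 23.31%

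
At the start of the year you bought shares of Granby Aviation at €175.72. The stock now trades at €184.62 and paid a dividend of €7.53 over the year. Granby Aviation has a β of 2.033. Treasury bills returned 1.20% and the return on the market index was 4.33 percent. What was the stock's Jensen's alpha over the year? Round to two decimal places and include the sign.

Realised HPR = (P1 + D1 − P0) / P0 = (184.62 + 7.53 − 175.72) / 175.72 = 16.43 / 175.72 = 9.3501%
MRP = 4.33% − 1.20% = 3.13%
CAPM required = R_f + β·MRP = 1.20% + 2.033 × 3.13% = 7.56329%
α = realised − required = 9.3501% − 7.56329% = +1.79%

+1.79%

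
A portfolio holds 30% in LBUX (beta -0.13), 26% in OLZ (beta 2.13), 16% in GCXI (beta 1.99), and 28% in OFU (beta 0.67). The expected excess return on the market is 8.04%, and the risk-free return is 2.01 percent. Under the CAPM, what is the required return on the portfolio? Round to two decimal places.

10.22%

β_P = Σ w_i β_i = 0.30×-0.13 + 0.26×2.13 + 0.16×1.99 + 0.28×0.67 = 1.0208
E(R_P) = R_f + β_P × MRP = 2.01% + 1.0208 × 8.04% = 10.22%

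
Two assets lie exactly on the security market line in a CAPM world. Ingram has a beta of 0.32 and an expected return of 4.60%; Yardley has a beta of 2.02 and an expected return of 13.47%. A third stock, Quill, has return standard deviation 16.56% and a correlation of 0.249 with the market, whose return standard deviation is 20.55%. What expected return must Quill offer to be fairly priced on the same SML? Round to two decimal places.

MRP = (13.47% − 4.60%) / (2.02 − 0.32) = 5.2176%
R_f = 4.60% − 0.32 × 5.2176% = 2.9304%
β_Quill = ρ·σ_i/σ_m = 0.249 × 16.56 / 20.55 = 0.2007
E(R_Quill) = R_f + β × MRP = 2.9304% + 0.2007 × 5.2176% = 3.98%

3.98%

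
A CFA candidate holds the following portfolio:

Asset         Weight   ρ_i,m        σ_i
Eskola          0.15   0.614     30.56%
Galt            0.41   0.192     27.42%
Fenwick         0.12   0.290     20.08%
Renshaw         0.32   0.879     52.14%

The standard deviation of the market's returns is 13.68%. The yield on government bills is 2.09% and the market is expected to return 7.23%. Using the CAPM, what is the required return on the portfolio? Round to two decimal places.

9.73%

β_Eskola = 0.614 × 30.56% / 13.68% = 1.3716
β_Galt = 0.192 × 27.42% / 13.68% = 0.3848
β_Fenwick = 0.290 × 20.08% / 13.68% = 0.4257
β_Renshaw = 0.879 × 52.14% / 13.68% = 3.3502
β_P = Σ w_i β_i = 0.15×1.3716 + 0.41×0.3848 + 0.12×0.4257 + 0.32×3.3502 = 1.4867
MRP = 7.23% − 2.09% = 5.14%
E(R_P) = R_f + β_P × MRP = 2.09% + 1.4867 × 5.14% = 9.73%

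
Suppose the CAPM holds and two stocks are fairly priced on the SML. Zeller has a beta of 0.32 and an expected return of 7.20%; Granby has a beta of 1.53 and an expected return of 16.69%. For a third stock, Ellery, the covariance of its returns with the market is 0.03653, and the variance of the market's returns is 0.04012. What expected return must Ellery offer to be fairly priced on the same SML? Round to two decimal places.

11.83%

MRP = (16.69% − 7.20%) / (1.53 − 0.32) = 7.8430%
R_f = 7.20% − 0.32 × 7.8430% = 4.6902%
β_Ellery = Cov / Var(R_m) = 0.03653 / 0.04012 = 0.9105
E(R_Ellery) = R_f + β × MRP = 4.6902% + 0.9105 × 7.8430% = 11.83%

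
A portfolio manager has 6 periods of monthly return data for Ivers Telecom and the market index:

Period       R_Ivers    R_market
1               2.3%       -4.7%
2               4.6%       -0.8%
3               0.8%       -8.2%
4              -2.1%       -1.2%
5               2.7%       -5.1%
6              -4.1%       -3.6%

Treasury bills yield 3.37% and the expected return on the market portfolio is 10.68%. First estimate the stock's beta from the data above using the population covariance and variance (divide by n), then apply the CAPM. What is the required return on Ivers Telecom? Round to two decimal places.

Mean R_i = (2.3 + 4.6 + 0.8 − 2.1 + 2.7 − 4.1) / 6 = 0.7000%
Mean R_m = (-4.7 − 0.8 − 8.2 − 1.2 − 5.1 − 3.6) / 6 = -3.9333%
Σ(R_i − R̄_i)(R_m − R̄_m) = -1.0200  ⇒  Cov = -1.0200 / 6 = -0.1700
Σ(R_m − R̄_m)² = 37.5533  ⇒  Var(R_m) = 37.5533 / 6 = 6.2589
β = Cov / Var(R_m) = -0.1700 / 6.2589 = -0.0272
MRP = 10.68% − 3.37% = 7.31%
E(R) = R_f + β × MRP = 3.37% + -0.0272 × 7.31% = 3.17%

3.17%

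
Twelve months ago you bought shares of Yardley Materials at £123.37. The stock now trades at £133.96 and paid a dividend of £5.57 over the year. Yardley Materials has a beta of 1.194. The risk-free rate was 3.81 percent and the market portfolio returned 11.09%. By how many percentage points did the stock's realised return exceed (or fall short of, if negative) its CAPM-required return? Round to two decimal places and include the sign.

Realised HPR = (P1 + D1 − P0) / P0 = (133.96 + 5.57 − 123.37) / 123.37 = 16.16 / 123.37 = 13.0988%
MRP = 11.09% − 3.81% = 7.28%
CAPM required = R_f + β·MRP = 3.81% + 1.194 × 7.28% = 12.50232%
α = realised − required = 13.0988% − 12.50232% = +0.60%

+0.60%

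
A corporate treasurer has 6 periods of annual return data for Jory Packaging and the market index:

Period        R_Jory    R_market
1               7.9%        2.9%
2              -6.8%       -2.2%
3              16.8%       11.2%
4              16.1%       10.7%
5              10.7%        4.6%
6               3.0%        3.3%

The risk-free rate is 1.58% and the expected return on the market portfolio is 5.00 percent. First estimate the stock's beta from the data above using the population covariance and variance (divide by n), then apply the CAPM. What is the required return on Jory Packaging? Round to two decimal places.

7.23%

Mean R_i = (7.9 − 6.8 + 16.8 + 16.1 + 10.7 + 3.0) / 6 = 7.9500%
Mean R_m = (2.9 − 2.2 + 11.2 + 10.7 + 4.6 + 3.3) / 6 = 5.0833%
Σ(R_i − R̄_i)(R_m − R̄_m) = 214.9450  ⇒  Cov = 214.9450 / 6 = 35.8242
Σ(R_m − R̄_m)² = 130.1883  ⇒  Var(R_m) = 130.1883 / 6 = 21.6981
β = Cov / Var(R_m) = 35.8242 / 21.6981 = 1.6510
MRP = 5.00% − 1.58% = 3.42%
E(R) = R_f + β × MRP = 1.58% + 1.6510 × 3.42% = 7.23%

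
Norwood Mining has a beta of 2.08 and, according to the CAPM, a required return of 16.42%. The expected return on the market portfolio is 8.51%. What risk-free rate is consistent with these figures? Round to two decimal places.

E(R) = R_f + β(E(R_m) − R_f) = R_f(1 − β) + β·E(R_m)
16.42% = R_f × (1 − 2.08) + 2.08 × 8.51%
16.42% = R_f × -1.08 + 17.7008%
R_f = (16.42% − 17.7008%) / -1.08 = 1.19%

1.19%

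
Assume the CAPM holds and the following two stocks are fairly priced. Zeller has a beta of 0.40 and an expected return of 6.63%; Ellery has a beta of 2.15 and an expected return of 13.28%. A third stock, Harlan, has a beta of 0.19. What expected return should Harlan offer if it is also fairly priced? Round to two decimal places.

5.83%

MRP (SML slope) = (13.28% − 6.63%) / (2.15 − 0.40) = 6.65% / 1.75 = 3.8000%
R_f (intercept) = 6.63% − 0.40 × 3.8000% = 5.1100%
E(R_Harlan) = R_f + β × MRP = 5.1100% + 0.19 × 3.8000% = 5.83%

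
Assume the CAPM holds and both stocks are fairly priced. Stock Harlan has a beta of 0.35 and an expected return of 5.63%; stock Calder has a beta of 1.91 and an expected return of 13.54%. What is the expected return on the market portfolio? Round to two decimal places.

Both satisfy E(R) = R_f + β·MRP, so the slope of the SML is
MRP = (13.54% − 5.63%) / (1.91 − 0.35) = 7.91% / 1.56 = 5.0705%
R_f = E(R_Harlan) − β_Harlan·MRP = 5.63% − 0.35 × 5.0705% = 3.8553%
E(R_m) = R_f + MRP = 3.8553% + 5.0705% = 8.93%

8.93%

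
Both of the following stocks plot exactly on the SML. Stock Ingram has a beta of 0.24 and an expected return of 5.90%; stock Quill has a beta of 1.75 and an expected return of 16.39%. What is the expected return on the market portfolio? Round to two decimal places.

Both satisfy E(R) = R_f + β·MRP, so the slope of the SML is
MRP = (16.39% − 5.90%) / (1.75 − 0.24) = 10.49% / 1.51 = 6.9470%
R_f = E(R_Ingram) − β_Ingram·MRP = 5.90% − 0.24 × 6.9470% = 4.2327%
E(R_m) = R_f + MRP = 4.2327% + 6.9470% = 11.18%

11.18%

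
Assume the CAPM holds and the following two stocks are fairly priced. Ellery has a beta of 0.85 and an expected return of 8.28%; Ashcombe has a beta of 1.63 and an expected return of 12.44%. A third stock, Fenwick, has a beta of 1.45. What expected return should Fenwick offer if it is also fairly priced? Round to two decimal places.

11.48%

MRP (SML slope) = (12.44% − 8.28%) / (1.63 − 0.85) = 4.16% / 0.78 = 5.3333%
R_f (intercept) = 8.28% − 0.85 × 5.3333% = 3.7467%
E(R_Fenwick) = R_f + β × MRP = 3.7467% + 1.45 × 5.3333% = 11.48%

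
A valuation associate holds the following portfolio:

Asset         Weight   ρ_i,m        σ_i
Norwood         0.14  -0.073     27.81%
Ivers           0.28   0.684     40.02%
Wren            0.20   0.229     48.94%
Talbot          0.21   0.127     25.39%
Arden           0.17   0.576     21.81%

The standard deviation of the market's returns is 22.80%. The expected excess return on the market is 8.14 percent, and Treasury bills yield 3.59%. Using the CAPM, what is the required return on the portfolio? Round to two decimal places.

β_Norwood = -0.073 × 27.81% / 22.80% = -0.0890
β_Ivers = 0.684 × 40.02% / 22.80% = 1.2006
β_Wren = 0.229 × 48.94% / 22.80% = 0.4915
β_Talbot = 0.127 × 25.39% / 22.80% = 0.1414
β_Arden = 0.576 × 21.81% / 22.80% = 0.5510
β_P = Σ w_i β_i = 0.14×-0.0890 + 0.28×1.2006 + 0.20×0.4915 + 0.21×0.1414 + 0.17×0.5510 = 0.5454
E(R_P) = R_f + β_P × MRP = 3.59% + 0.5454 × 8.14% = 8.03%

8.03%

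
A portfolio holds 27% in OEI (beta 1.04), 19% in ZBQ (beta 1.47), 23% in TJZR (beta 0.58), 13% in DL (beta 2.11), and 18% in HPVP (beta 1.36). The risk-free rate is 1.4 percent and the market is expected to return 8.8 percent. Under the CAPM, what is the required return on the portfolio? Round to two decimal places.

β_P = Σ w_i β_i = 0.27×1.04 + 0.19×1.47 + 0.23×0.58 + 0.13×2.11 + 0.18×1.36 = 1.2126
MRP = 8.8% − 1.4% = 7.40%
E(R_P) = R_f + β_P × MRP = 1.4% + 1.2126 × 7.4% = 10.37%

10.37%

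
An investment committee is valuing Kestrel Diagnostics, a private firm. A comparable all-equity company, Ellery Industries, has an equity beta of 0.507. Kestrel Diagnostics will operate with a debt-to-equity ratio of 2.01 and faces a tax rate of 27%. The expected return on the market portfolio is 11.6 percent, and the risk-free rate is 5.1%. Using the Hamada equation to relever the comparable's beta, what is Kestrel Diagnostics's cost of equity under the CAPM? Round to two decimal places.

13.23%

β_L = β_U × [1 + (1 − t)(D/E)] = 0.507 × [1 + (1 − 0.27) × 2.01]
    = 0.507 × [1 + 0.73 × 2.01] = 0.507 × 2.4673 = 1.2509
MRP = 11.6% − 5.1% = 6.50%
E(R) = R_f + β_L × MRP = 5.1% + 1.2509 × 6.5% = 13.23%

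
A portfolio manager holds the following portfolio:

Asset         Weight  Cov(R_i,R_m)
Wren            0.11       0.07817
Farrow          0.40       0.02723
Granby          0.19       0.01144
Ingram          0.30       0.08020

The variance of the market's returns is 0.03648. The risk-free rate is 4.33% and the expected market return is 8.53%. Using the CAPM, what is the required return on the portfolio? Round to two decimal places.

9.59%

β_Wren = 0.07817 / 0.03648 = 2.1428
β_Farrow = 0.02723 / 0.03648 = 0.7464
β_Granby = 0.01144 / 0.03648 = 0.3136
β_Ingram = 0.08020 / 0.03648 = 2.1985
β_P = Σ w_i β_i = 0.11×2.1428 + 0.40×0.7464 + 0.19×0.3136 + 0.30×2.1985 = 1.2534
MRP = 8.53% − 4.33% = 4.20%
E(R_P) = R_f + β_P × MRP = 4.33% + 1.2534 × 4.20% = 9.59%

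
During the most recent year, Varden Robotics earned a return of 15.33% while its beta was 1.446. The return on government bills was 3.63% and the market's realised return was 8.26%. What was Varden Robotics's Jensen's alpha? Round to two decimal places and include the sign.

Market excess return = 8.26% − 3.63% = 4.63%
CAPM benchmark = R_f + β(R_m − R_f) = 3.63% + 1.446 × 4.63% = 10.32498%
α = actual − benchmark = 15.33% − 10.32498% = +5.01%

+5.01%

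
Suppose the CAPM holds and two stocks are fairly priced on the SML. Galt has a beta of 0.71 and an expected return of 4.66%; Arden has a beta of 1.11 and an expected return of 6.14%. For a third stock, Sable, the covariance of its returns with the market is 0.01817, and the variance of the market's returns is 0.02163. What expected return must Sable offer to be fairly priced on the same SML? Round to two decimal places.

5.14%

MRP = (6.14% − 4.66%) / (1.11 − 0.71) = 3.7000%
R_f = 4.66% − 0.71 × 3.7000% = 2.0330%
β_Sable = Cov / Var(R_m) = 0.01817 / 0.02163 = 0.8400
E(R_Sable) = R_f + β × MRP = 2.0330% + 0.8400 × 3.7000% = 5.14%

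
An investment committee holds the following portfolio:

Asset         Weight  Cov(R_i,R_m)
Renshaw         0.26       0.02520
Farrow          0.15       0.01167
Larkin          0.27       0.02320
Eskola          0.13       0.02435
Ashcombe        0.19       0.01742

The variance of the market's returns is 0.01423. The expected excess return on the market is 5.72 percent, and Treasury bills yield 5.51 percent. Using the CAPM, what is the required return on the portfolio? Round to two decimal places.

13.97%

β_Renshaw = 0.02520 / 0.01423 = 1.7709
β_Farrow = 0.01167 / 0.01423 = 0.8201
β_Larkin = 0.02320 / 0.01423 = 1.6304
β_Eskola = 0.02435 / 0.01423 = 1.7112
β_Ashcombe = 0.01742 / 0.01423 = 1.2242
β_P = Σ w_i β_i = 0.26×1.7709 + 0.15×0.8201 + 0.27×1.6304 + 0.13×1.7112 + 0.19×1.2242 = 1.4787
E(R_P) = R_f + β_P × MRP = 5.51% + 1.4787 × 5.72% = 13.97%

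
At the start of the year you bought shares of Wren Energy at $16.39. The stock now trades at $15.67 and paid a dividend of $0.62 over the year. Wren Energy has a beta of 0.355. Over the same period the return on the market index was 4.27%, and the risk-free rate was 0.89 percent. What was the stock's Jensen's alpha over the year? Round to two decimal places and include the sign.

Realised HPR = (P1 + D1 − P0) / P0 = (15.67 + 0.62 − 16.39) / 16.39 = -0.10 / 16.39 = -0.6101%
MRP = 4.27% − 0.89% = 3.38%
CAPM required = R_f + β·MRP = 0.89% + 0.355 × 3.38% = 2.08990%
α = realised − required = -0.6101% − 2.08990% = -2.70%

-2.70%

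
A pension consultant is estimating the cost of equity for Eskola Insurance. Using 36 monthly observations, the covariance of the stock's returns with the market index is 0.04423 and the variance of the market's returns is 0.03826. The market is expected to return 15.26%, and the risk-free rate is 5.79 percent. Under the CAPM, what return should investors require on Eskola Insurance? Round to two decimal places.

β = Cov(R_i, R_m) / Var(R_m) = 0.04423 / 0.03826 = 1.1560
MRP = 15.26% − 5.79% = 9.47%
E(R) = R_f + β × MRP = 5.79% + 1.1560 × 9.47% = 16.74%

16.74%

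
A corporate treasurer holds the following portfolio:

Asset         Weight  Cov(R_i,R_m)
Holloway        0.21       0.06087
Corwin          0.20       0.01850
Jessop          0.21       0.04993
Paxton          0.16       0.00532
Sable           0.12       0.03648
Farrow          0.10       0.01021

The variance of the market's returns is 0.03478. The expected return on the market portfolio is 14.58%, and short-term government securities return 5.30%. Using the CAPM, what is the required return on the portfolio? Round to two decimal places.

β_Holloway = 0.06087 / 0.03478 = 1.7501
β_Corwin = 0.01850 / 0.03478 = 0.5319
β_Jessop = 0.04993 / 0.03478 = 1.4356
β_Paxton = 0.00532 / 0.03478 = 0.1530
β_Sable = 0.03648 / 0.03478 = 1.0489
β_Farrow = 0.01021 / 0.03478 = 0.2936
β_P = Σ w_i β_i = 0.21×1.7501 + 0.20×0.5319 + 0.21×1.4356 + 0.16×0.1530 + 0.12×1.0489 + 0.10×0.2936 = 0.9551
MRP = 14.58% − 5.30% = 9.28%
E(R_P) = R_f + β_P × MRP = 5.30% + 0.9551 × 9.28% = 14.16%

14.16%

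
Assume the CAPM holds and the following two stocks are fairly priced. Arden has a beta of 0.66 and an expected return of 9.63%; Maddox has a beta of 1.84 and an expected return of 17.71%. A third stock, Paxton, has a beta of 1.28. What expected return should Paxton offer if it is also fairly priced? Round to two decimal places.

MRP (SML slope) = (17.71% − 9.63%) / (1.84 − 0.66) = 8.08% / 1.18 = 6.8475%
R_f (intercept) = 9.63% − 0.66 × 6.8475% = 5.1107%
E(R_Paxton) = R_f + β × MRP = 5.1107% + 1.28 × 6.8475% = 13.88%

13.88%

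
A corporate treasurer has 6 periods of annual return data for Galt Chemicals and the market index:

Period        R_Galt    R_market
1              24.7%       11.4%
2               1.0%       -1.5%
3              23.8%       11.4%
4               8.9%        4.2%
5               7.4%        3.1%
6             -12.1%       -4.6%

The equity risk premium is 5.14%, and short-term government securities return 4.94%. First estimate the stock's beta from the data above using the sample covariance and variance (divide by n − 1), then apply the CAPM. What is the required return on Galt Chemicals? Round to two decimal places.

Mean R_i = (24.7 + 1.0 + 23.8 + 8.9 + 7.4 − 12.1) / 6 = 8.9500%
Mean R_m = (11.4 − 1.5 + 11.4 + 4.2 + 3.1 − 4.6) / 6 = 4.0000%
Σ(R_i − R̄_i)(R_m − R̄_m) = 452.5800  ⇒  Cov = 452.5800 / 5 = 90.5160
Σ(R_m − R̄_m)² = 214.5800  ⇒  Var(R_m) = 214.5800 / 5 = 42.9160
β = Cov / Var(R_m) = 90.5160 / 42.9160 = 2.1091
E(R) = R_f + β × MRP = 4.94% + 2.1091 × 5.14% = 15.78%

15.78%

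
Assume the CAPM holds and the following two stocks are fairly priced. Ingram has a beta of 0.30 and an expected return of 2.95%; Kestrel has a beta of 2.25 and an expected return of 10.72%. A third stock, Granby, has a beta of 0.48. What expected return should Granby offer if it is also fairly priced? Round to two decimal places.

MRP (SML slope) = (10.72% − 2.95%) / (2.25 − 0.30) = 7.77% / 1.95 = 3.9846%
R_f (intercept) = 2.95% − 0.30 × 3.9846% = 1.7546%
E(R_Granby) = R_f + β × MRP = 1.7546% + 0.48 × 3.9846% = 3.67%

3.67%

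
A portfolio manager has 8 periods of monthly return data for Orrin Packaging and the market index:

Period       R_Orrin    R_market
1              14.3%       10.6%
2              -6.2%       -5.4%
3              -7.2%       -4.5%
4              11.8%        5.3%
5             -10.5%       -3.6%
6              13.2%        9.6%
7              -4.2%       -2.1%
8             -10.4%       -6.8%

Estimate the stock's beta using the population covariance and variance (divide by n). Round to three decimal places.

Mean R_i = (14.3 − 6.2 − 7.2 + 11.8 − 10.5 + 13.2 − 4.2 − 10.4) / 8 = 0.1000%
Mean R_m = (10.6 − 5.4 − 4.5 + 5.3 − 3.6 + 9.6 − 2.1 − 6.8) / 8 = 0.3875%
Σ(R_i − R̄_i)(R_m − R̄_m) = 523.7500  ⇒  Cov = 523.7500 / 8 = 65.4688
Σ(R_m − R̄_m)² = 344.4288  ⇒  Var(R_m) = 344.4288 / 8 = 43.0536
β = Cov / Var(R_m) = 65.4688 / 43.0536 = 1.5206

1.521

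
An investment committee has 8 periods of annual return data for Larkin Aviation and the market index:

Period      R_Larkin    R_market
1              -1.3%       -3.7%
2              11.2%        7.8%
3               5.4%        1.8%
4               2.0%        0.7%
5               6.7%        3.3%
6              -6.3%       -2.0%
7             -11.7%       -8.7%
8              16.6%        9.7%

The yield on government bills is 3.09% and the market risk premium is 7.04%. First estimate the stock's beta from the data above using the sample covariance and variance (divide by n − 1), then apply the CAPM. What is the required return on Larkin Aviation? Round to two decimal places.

13.54%

Mean R_i = (-1.3 + 11.2 + 5.4 + 2.0 + 6.7 − 6.3 − 11.7 + 16.6) / 8 = 2.8250%
Mean R_m = (-3.7 + 7.8 + 1.8 + 0.7 + 3.3 − 2.0 − 8.7 + 9.7) / 8 = 1.1125%
Σ(R_i − R̄_i)(R_m − R̄_m) = 375.6675  ⇒  Cov = 375.6675 / 7 = 53.6668
Σ(R_m − R̄_m)² = 253.0288  ⇒  Var(R_m) = 253.0288 / 7 = 36.1470
β = Cov / Var(R_m) = 53.6668 / 36.1470 = 1.4847
E(R) = R_f + β × MRP = 3.09% + 1.4847 × 7.04% = 13.54%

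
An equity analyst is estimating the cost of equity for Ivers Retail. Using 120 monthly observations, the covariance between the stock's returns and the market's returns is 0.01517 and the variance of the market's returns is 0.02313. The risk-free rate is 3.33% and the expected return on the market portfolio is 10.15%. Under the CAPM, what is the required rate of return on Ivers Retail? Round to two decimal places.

β = Cov(R_i, R_m) / Var(R_m) = 0.01517 / 0.02313 = 0.6559
MRP = 10.15% − 3.33% = 6.82%
E(R) = R_f + β × MRP = 3.33% + 0.6559 × 6.82% = 7.80%

7.80%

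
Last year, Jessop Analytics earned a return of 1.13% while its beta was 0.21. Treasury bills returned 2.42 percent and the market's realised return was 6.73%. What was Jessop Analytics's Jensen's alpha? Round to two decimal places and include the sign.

Market excess return = 6.73% − 2.42% = 4.31%
CAPM benchmark = R_f + β(R_m − R_f) = 2.42% + 0.21 × 4.31% = 3.3251%
α = actual − benchmark = 1.13% − 3.3251% = -2.20%

-2.20%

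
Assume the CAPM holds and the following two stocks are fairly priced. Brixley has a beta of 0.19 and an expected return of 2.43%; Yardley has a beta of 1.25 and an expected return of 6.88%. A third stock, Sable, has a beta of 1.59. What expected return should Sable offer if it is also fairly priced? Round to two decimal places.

MRP (SML slope) = (6.88% − 2.43%) / (1.25 − 0.19) = 4.45% / 1.06 = 4.1981%
R_f (intercept) = 2.43% − 0.19 × 4.1981% = 1.6324%
E(R_Sable) = R_f + β × MRP = 1.6324% + 1.59 × 4.1981% = 8.31%

8.31%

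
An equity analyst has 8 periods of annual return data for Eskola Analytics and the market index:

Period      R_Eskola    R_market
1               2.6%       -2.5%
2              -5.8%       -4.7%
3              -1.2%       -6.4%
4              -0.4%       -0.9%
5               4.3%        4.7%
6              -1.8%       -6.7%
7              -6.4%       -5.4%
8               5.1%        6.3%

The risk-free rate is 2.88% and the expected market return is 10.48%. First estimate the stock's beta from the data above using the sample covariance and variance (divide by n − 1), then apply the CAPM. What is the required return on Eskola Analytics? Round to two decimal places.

Mean R_i = (2.6 − 5.8 − 1.2 − 0.4 + 4.3 − 1.8 − 6.4 + 5.1) / 8 = -0.4500%
Mean R_m = (-2.5 − 4.7 − 6.4 − 0.9 + 4.7 − 6.7 − 5.4 + 6.3) / 8 = -1.9500%
Σ(R_i − R̄_i)(R_m − R̄_m) = 120.7400  ⇒  Cov = 120.7400 / 7 = 17.2486
Σ(R_m − R̄_m)² = 175.5200  ⇒  Var(R_m) = 175.5200 / 7 = 25.0743
β = Cov / Var(R_m) = 17.2486 / 25.0743 = 0.6879
MRP = 10.48% − 2.88% = 7.60%
E(R) = R_f + β × MRP = 2.88% + 0.6879 × 7.60% = 8.11%

8.11%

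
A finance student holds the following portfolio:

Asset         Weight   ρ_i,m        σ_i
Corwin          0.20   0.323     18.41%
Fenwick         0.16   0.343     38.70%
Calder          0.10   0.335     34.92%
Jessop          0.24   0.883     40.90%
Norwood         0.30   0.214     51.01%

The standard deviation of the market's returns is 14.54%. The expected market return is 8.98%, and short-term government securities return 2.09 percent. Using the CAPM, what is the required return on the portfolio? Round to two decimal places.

β_Corwin = 0.323 × 18.41% / 14.54% = 0.4090
β_Fenwick = 0.343 × 38.70% / 14.54% = 0.9129
β_Calder = 0.335 × 34.92% / 14.54% = 0.8046
β_Jessop = 0.883 × 40.90% / 14.54% = 2.4838
β_Norwood = 0.214 × 51.01% / 14.54% = 0.7508
β_P = Σ w_i β_i = 0.20×0.4090 + 0.16×0.9129 + 0.10×0.8046 + 0.24×2.4838 + 0.30×0.7508 = 1.1297
MRP = 8.98% − 2.09% = 6.89%
E(R_P) = R_f + β_P × MRP = 2.09% + 1.1297 × 6.89% = 9.87%

9.87%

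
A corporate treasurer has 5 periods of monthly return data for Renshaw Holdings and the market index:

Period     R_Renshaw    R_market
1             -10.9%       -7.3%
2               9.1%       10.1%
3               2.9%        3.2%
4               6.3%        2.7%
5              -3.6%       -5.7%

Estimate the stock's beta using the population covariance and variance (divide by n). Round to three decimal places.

1.061

Mean R_i = (-10.9 + 9.1 + 2.9 + 6.3 − 3.6) / 5 = 0.7600%
Mean R_m = (-7.3 + 10.1 + 3.2 + 2.7 − 5.7) / 5 = 0.6000%
Σ(R_i − R̄_i)(R_m − R̄_m) = 216.0100  ⇒  Cov = 216.0100 / 5 = 43.2020
Σ(R_m − R̄_m)² = 203.5200  ⇒  Var(R_m) = 203.5200 / 5 = 40.7040
β = Cov / Var(R_m) = 43.2020 / 40.7040 = 1.0614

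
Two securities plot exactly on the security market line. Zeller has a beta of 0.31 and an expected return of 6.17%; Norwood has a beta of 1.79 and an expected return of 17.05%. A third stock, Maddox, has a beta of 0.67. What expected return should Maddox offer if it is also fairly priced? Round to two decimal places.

8.82%

MRP (SML slope) = (17.05% − 6.17%) / (1.79 − 0.31) = 10.88% / 1.48 = 7.3514%
R_f (intercept) = 6.17% − 0.31 × 7.3514% = 3.8911%
E(R_Maddox) = R_f + β × MRP = 3.8911% + 0.67 × 7.3514% = 8.82%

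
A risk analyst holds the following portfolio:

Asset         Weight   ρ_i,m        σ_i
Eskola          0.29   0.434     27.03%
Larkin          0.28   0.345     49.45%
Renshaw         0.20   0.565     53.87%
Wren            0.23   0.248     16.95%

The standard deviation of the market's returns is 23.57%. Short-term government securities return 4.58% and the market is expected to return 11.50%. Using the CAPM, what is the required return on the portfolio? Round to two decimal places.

9.05%

β_Eskola = 0.434 × 27.03% / 23.57% = 0.4977
β_Larkin = 0.345 × 49.45% / 23.57% = 0.7238
β_Renshaw = 0.565 × 53.87% / 23.57% = 1.2913
β_Wren = 0.248 × 16.95% / 23.57% = 0.1783
β_P = Σ w_i β_i = 0.29×0.4977 + 0.28×0.7238 + 0.20×1.2913 + 0.23×0.1783 = 0.6463
MRP = 11.50% − 4.58% = 6.92%
E(R_P) = R_f + β_P × MRP = 4.58% + 0.6463 × 6.92% = 9.05%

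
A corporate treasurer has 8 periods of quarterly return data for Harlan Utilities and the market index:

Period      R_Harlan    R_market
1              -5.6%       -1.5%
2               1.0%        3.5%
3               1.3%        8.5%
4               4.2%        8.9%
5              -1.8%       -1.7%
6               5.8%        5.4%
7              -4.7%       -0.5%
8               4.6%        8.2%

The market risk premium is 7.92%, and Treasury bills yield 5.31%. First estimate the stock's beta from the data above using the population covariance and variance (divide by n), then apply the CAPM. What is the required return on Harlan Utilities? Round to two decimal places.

Mean R_i = (-5.6 + 1.0 + 1.3 + 4.2 − 1.8 + 5.8 − 4.7 + 4.6) / 8 = 0.6000%
Mean R_m = (-1.5 + 3.5 + 8.5 + 8.9 − 1.7 + 5.4 − 0.5 + 8.2) / 8 = 3.8500%
Σ(R_i − R̄_i)(R_m − R̄_m) = 116.3000  ⇒  Cov = 116.3000 / 8 = 14.5375
Σ(R_m − R̄_m)² = 146.9200  ⇒  Var(R_m) = 146.9200 / 8 = 18.3650
β = Cov / Var(R_m) = 14.5375 / 18.3650 = 0.7916
E(R) = R_f + β × MRP = 5.31% + 0.7916 × 7.92% = 11.58%

11.58%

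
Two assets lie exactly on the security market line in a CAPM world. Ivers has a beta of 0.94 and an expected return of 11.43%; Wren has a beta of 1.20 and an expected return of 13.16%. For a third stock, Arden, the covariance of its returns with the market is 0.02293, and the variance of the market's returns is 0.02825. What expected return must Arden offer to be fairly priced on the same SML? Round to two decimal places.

MRP = (13.16% − 11.43%) / (1.20 − 0.94) = 6.6538%
R_f = 11.43% − 0.94 × 6.6538% = 5.1754%
β_Arden = Cov / Var(R_m) = 0.02293 / 0.02825 = 0.8117
E(R_Arden) = R_f + β × MRP = 5.1754% + 0.8117 × 6.6538% = 10.58%

10.58%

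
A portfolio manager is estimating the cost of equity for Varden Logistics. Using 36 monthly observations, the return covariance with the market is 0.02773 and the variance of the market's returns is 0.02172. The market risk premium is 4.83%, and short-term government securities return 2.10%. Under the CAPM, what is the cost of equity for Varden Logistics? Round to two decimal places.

8.27%

β = Cov(R_i, R_m) / Var(R_m) = 0.02773 / 0.02172 = 1.2767
E(R) = R_f + β × MRP = 2.10% + 1.2767 × 4.83% = 8.27%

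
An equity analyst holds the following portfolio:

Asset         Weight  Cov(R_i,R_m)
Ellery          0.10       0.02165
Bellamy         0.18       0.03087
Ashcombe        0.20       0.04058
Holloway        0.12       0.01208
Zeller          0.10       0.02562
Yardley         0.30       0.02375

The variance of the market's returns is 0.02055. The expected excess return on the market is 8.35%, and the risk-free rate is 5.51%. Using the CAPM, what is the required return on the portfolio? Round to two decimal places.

β_Ellery = 0.02165 / 0.02055 = 1.0535
β_Bellamy = 0.03087 / 0.02055 = 1.5022
β_Ashcombe = 0.04058 / 0.02055 = 1.9747
β_Holloway = 0.01208 / 0.02055 = 0.5878
β_Zeller = 0.02562 / 0.02055 = 1.2467
β_Yardley = 0.02375 / 0.02055 = 1.1557
β_P = Σ w_i β_i = 0.10×1.0535 + 0.18×1.5022 + 0.20×1.9747 + 0.12×0.5878 + 0.10×1.2467 + 0.30×1.1557 = 1.3126
E(R_P) = R_f + β_P × MRP = 5.51% + 1.3126 × 8.35% = 16.47%

16.47%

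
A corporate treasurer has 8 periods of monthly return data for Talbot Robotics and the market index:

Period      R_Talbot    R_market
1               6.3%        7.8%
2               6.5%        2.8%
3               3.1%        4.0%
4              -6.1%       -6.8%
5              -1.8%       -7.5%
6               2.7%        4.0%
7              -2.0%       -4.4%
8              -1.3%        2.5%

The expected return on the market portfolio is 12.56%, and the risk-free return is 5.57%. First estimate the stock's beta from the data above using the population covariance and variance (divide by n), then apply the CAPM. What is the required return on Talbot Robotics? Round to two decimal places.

10.13%

Mean R_i = (6.3 + 6.5 + 3.1 − 6.1 − 1.8 + 2.7 − 2.0 − 1.3) / 8 = 0.9250%
Mean R_m = (7.8 + 2.8 + 4.0 − 6.8 − 7.5 + 4.0 − 4.4 + 2.5) / 8 = 0.3000%
Σ(R_i − R̄_i)(R_m − R̄_m) = 148.8500  ⇒  Cov = 148.8500 / 8 = 18.6063
Σ(R_m − R̄_m)² = 228.0600  ⇒  Var(R_m) = 228.0600 / 8 = 28.5075
β = Cov / Var(R_m) = 18.6063 / 28.5075 = 0.6527
MRP = 12.56% − 5.57% = 6.99%
E(R) = R_f + β × MRP = 5.57% + 0.6527 × 6.99% = 10.13%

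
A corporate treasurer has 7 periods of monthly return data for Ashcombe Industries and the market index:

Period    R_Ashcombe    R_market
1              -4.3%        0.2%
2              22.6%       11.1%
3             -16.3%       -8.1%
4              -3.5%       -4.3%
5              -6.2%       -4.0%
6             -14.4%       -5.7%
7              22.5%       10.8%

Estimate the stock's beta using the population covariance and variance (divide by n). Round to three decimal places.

2.005

Mean R_i = (-4.3 + 22.6 − 16.3 − 3.5 − 6.2 − 14.4 + 22.5) / 7 = 0.0571%
Mean R_m = (0.2 + 11.1 − 8.1 − 4.3 − 4.0 − 5.7 + 10.8) / 7 = 0.0000%
Σ(R_i − R̄_i)(R_m − R̄_m) = 746.9600  ⇒  Cov = 746.9600 / 7 = 106.7086
Σ(R_m − R̄_m)² = 372.4800  ⇒  Var(R_m) = 372.4800 / 7 = 53.2114
β = Cov / Var(R_m) = 106.7086 / 53.2114 = 2.0054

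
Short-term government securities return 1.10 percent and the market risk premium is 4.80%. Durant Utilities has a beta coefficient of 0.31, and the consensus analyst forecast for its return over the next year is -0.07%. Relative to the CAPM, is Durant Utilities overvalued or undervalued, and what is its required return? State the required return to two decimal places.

Overvalued; required return 2.59%

Required return = R_f + β·MRP = 1.10% + 0.31 × 4.80% = 2.59%
Forecast -0.07% < required 2.59% → the stock plots below the SML → overvalued.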